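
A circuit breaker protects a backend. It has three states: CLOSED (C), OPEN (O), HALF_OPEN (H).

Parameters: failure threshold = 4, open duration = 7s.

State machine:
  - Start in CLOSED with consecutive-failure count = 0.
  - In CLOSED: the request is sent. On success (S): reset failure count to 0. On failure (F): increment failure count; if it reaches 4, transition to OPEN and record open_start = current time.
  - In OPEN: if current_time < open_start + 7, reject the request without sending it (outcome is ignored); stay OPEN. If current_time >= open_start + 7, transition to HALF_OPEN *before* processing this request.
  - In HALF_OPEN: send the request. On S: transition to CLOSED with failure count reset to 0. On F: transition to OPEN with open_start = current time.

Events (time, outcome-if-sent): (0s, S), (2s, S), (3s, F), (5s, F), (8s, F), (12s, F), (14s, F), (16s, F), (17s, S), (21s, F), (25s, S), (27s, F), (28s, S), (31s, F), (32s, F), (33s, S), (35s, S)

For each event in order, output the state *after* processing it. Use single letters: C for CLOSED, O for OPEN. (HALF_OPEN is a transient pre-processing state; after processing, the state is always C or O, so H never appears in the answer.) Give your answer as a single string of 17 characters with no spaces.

State after each event:
  event#1 t=0s outcome=S: state=CLOSED
  event#2 t=2s outcome=S: state=CLOSED
  event#3 t=3s outcome=F: state=CLOSED
  event#4 t=5s outcome=F: state=CLOSED
  event#5 t=8s outcome=F: state=CLOSED
  event#6 t=12s outcome=F: state=OPEN
  event#7 t=14s outcome=F: state=OPEN
  event#8 t=16s outcome=F: state=OPEN
  event#9 t=17s outcome=S: state=OPEN
  event#10 t=21s outcome=F: state=OPEN
  event#11 t=25s outcome=S: state=OPEN
  event#12 t=27s outcome=F: state=OPEN
  event#13 t=28s outcome=S: state=CLOSED
  event#14 t=31s outcome=F: state=CLOSED
  event#15 t=32s outcome=F: state=CLOSED
  event#16 t=33s outcome=S: state=CLOSED
  event#17 t=35s outcome=S: state=CLOSED

Answer: CCCCCOOOOOOOCCCCC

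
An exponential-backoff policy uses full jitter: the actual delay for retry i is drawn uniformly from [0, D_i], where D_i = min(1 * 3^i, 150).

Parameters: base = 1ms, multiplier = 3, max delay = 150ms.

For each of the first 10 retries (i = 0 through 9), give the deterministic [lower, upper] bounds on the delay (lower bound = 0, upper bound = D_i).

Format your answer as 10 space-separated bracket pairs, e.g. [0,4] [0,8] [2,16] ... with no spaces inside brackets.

Answer: [0,1] [0,3] [0,9] [0,27] [0,81] [0,150] [0,150] [0,150] [0,150] [0,150]

Derivation:
Computing bounds per retry:
  i=0: D_i=min(1*3^0,150)=1, bounds=[0,1]
  i=1: D_i=min(1*3^1,150)=3, bounds=[0,3]
  i=2: D_i=min(1*3^2,150)=9, bounds=[0,9]
  i=3: D_i=min(1*3^3,150)=27, bounds=[0,27]
  i=4: D_i=min(1*3^4,150)=81, bounds=[0,81]
  i=5: D_i=min(1*3^5,150)=150, bounds=[0,150]
  i=6: D_i=min(1*3^6,150)=150, bounds=[0,150]
  i=7: D_i=min(1*3^7,150)=150, bounds=[0,150]
  i=8: D_i=min(1*3^8,150)=150, bounds=[0,150]
  i=9: D_i=min(1*3^9,150)=150, bounds=[0,150]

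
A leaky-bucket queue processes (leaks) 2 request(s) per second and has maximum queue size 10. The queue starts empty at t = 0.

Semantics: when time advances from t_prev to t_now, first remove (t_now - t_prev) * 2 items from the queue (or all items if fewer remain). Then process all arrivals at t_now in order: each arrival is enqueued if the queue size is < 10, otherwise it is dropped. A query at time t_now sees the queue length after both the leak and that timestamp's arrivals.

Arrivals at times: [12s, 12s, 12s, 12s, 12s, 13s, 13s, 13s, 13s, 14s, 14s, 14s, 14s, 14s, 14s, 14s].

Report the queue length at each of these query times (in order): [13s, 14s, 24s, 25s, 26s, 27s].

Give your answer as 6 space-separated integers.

Answer: 7 10 0 0 0 0

Derivation:
Queue lengths at query times:
  query t=13s: backlog = 7
  query t=14s: backlog = 10
  query t=24s: backlog = 0
  query t=25s: backlog = 0
  query t=26s: backlog = 0
  query t=27s: backlog = 0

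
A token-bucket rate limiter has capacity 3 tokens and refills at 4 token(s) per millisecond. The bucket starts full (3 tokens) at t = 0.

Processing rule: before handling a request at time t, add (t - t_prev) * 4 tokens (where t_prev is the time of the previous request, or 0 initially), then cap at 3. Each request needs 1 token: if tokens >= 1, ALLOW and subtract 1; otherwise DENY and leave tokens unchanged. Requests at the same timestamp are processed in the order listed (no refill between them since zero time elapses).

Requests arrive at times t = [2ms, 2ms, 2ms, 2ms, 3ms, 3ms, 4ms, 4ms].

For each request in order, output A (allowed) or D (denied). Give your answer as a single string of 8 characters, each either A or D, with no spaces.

Answer: AAADAAAA

Derivation:
Simulating step by step:
  req#1 t=2ms: ALLOW
  req#2 t=2ms: ALLOW
  req#3 t=2ms: ALLOW
  req#4 t=2ms: DENY
  req#5 t=3ms: ALLOW
  req#6 t=3ms: ALLOW
  req#7 t=4ms: ALLOW
  req#8 t=4ms: ALLOW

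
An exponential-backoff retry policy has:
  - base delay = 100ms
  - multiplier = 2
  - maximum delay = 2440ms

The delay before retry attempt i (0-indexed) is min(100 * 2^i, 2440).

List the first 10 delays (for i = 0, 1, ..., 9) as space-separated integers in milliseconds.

Answer: 100 200 400 800 1600 2440 2440 2440 2440 2440

Derivation:
Computing each delay:
  i=0: min(100*2^0, 2440) = 100
  i=1: min(100*2^1, 2440) = 200
  i=2: min(100*2^2, 2440) = 400
  i=3: min(100*2^3, 2440) = 800
  i=4: min(100*2^4, 2440) = 1600
  i=5: min(100*2^5, 2440) = 2440
  i=6: min(100*2^6, 2440) = 2440
  i=7: min(100*2^7, 2440) = 2440
  i=8: min(100*2^8, 2440) = 2440
  i=9: min(100*2^9, 2440) = 2440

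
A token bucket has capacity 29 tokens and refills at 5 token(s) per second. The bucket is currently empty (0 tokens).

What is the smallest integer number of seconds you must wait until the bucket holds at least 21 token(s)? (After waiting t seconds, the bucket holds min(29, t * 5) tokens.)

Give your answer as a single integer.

Need t * 5 >= 21, so t >= 21/5.
Smallest integer t = ceil(21/5) = 5.

Answer: 5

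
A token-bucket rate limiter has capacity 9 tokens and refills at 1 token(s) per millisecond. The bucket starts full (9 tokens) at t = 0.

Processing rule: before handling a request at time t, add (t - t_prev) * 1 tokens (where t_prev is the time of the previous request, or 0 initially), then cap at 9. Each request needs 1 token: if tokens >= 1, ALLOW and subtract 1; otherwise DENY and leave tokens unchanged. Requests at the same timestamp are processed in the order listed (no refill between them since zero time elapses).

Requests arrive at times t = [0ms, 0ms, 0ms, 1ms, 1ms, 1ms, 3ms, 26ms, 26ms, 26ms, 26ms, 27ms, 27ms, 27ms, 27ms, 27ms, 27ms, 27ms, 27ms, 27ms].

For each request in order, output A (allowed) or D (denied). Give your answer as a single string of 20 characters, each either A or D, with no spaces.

Simulating step by step:
  req#1 t=0ms: ALLOW
  req#2 t=0ms: ALLOW
  req#3 t=0ms: ALLOW
  req#4 t=1ms: ALLOW
  req#5 t=1ms: ALLOW
  req#6 t=1ms: ALLOW
  req#7 t=3ms: ALLOW
  req#8 t=26ms: ALLOW
  req#9 t=26ms: ALLOW
  req#10 t=26ms: ALLOW
  req#11 t=26ms: ALLOW
  req#12 t=27ms: ALLOW
  req#13 t=27ms: ALLOW
  req#14 t=27ms: ALLOW
  req#15 t=27ms: ALLOW
  req#16 t=27ms: ALLOW
  req#17 t=27ms: ALLOW
  req#18 t=27ms: DENY
  req#19 t=27ms: DENY
  req#20 t=27ms: DENY

Answer: AAAAAAAAAAAAAAAAADDD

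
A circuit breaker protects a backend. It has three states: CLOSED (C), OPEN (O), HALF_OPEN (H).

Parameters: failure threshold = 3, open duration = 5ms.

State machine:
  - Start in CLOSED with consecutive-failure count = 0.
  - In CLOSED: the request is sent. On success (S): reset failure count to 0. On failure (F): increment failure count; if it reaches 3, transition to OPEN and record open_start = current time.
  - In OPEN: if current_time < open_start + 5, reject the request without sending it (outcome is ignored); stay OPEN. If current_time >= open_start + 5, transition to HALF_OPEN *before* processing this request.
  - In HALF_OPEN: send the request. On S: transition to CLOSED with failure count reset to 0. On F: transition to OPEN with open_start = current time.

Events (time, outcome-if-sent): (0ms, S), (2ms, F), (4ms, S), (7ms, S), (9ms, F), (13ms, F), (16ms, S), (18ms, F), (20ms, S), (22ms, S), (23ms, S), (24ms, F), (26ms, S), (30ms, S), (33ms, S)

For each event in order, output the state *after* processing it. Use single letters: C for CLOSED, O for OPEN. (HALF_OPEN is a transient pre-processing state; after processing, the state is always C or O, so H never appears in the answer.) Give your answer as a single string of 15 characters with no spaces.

Answer: CCCCCCCCCCCCCCC

Derivation:
State after each event:
  event#1 t=0ms outcome=S: state=CLOSED
  event#2 t=2ms outcome=F: state=CLOSED
  event#3 t=4ms outcome=S: state=CLOSED
  event#4 t=7ms outcome=S: state=CLOSED
  event#5 t=9ms outcome=F: state=CLOSED
  event#6 t=13ms outcome=F: state=CLOSED
  event#7 t=16ms outcome=S: state=CLOSED
  event#8 t=18ms outcome=F: state=CLOSED
  event#9 t=20ms outcome=S: state=CLOSED
  event#10 t=22ms outcome=S: state=CLOSED
  event#11 t=23ms outcome=S: state=CLOSED
  event#12 t=24ms outcome=F: state=CLOSED
  event#13 t=26ms outcome=S: state=CLOSED
  event#14 t=30ms outcome=S: state=CLOSED
  event#15 t=33ms outcome=S: state=CLOSED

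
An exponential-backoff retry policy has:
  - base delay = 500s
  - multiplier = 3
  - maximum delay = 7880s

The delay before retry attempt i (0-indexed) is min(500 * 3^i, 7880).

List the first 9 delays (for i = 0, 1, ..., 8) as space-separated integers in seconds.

Computing each delay:
  i=0: min(500*3^0, 7880) = 500
  i=1: min(500*3^1, 7880) = 1500
  i=2: min(500*3^2, 7880) = 4500
  i=3: min(500*3^3, 7880) = 7880
  i=4: min(500*3^4, 7880) = 7880
  i=5: min(500*3^5, 7880) = 7880
  i=6: min(500*3^6, 7880) = 7880
  i=7: min(500*3^7, 7880) = 7880
  i=8: min(500*3^8, 7880) = 7880

Answer: 500 1500 4500 7880 7880 7880 7880 7880 7880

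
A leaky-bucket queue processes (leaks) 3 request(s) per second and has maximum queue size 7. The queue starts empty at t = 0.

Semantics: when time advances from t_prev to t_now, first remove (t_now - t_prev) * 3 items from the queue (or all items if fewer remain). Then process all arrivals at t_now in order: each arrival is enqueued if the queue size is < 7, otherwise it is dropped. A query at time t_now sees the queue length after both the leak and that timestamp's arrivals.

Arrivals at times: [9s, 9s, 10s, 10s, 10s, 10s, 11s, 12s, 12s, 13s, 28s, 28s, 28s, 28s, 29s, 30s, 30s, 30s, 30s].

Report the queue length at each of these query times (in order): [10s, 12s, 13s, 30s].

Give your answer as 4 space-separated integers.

Queue lengths at query times:
  query t=10s: backlog = 4
  query t=12s: backlog = 2
  query t=13s: backlog = 1
  query t=30s: backlog = 4

Answer: 4 2 1 4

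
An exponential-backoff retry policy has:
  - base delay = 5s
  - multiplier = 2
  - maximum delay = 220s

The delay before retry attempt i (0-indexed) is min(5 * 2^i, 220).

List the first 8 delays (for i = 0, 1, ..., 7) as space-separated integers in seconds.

Answer: 5 10 20 40 80 160 220 220

Derivation:
Computing each delay:
  i=0: min(5*2^0, 220) = 5
  i=1: min(5*2^1, 220) = 10
  i=2: min(5*2^2, 220) = 20
  i=3: min(5*2^3, 220) = 40
  i=4: min(5*2^4, 220) = 80
  i=5: min(5*2^5, 220) = 160
  i=6: min(5*2^6, 220) = 220
  i=7: min(5*2^7, 220) = 220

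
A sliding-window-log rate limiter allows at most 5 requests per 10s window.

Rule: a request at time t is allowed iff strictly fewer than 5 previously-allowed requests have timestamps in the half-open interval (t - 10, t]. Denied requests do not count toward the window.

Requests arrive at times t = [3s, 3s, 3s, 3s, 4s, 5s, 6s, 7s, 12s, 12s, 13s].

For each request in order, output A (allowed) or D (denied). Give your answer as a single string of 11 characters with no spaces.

Tracking allowed requests in the window:
  req#1 t=3s: ALLOW
  req#2 t=3s: ALLOW
  req#3 t=3s: ALLOW
  req#4 t=3s: ALLOW
  req#5 t=4s: ALLOW
  req#6 t=5s: DENY
  req#7 t=6s: DENY
  req#8 t=7s: DENY
  req#9 t=12s: DENY
  req#10 t=12s: DENY
  req#11 t=13s: ALLOW

Answer: AAAAADDDDDA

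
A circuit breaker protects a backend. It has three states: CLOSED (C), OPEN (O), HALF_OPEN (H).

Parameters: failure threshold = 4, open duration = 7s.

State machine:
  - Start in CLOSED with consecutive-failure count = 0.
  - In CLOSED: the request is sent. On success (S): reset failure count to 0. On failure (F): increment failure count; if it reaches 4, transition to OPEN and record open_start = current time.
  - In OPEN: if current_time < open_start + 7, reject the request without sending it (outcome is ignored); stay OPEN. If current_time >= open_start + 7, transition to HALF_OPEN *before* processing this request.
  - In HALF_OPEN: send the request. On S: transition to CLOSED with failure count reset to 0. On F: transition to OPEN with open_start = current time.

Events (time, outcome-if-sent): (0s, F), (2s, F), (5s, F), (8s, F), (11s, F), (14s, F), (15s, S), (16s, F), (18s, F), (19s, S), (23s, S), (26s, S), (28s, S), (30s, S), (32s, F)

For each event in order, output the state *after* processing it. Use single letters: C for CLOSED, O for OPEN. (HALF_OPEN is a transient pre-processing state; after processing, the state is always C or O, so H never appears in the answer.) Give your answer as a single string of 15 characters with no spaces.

Answer: CCCOOOCCCCCCCCC

Derivation:
State after each event:
  event#1 t=0s outcome=F: state=CLOSED
  event#2 t=2s outcome=F: state=CLOSED
  event#3 t=5s outcome=F: state=CLOSED
  event#4 t=8s outcome=F: state=OPEN
  event#5 t=11s outcome=F: state=OPEN
  event#6 t=14s outcome=F: state=OPEN
  event#7 t=15s outcome=S: state=CLOSED
  event#8 t=16s outcome=F: state=CLOSED
  event#9 t=18s outcome=F: state=CLOSED
  event#10 t=19s outcome=S: state=CLOSED
  event#11 t=23s outcome=S: state=CLOSED
  event#12 t=26s outcome=S: state=CLOSED
  event#13 t=28s outcome=S: state=CLOSED
  event#14 t=30s outcome=S: state=CLOSED
  event#15 t=32s outcome=F: state=CLOSED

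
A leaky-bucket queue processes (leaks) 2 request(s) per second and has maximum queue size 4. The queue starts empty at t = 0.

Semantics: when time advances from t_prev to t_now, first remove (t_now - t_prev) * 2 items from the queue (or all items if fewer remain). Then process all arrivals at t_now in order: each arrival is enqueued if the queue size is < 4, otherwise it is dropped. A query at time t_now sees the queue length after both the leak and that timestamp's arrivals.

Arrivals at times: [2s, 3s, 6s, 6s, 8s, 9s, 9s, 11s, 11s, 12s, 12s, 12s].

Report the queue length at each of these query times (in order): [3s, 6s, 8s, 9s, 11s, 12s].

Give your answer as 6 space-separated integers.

Queue lengths at query times:
  query t=3s: backlog = 1
  query t=6s: backlog = 2
  query t=8s: backlog = 1
  query t=9s: backlog = 2
  query t=11s: backlog = 2
  query t=12s: backlog = 3

Answer: 1 2 1 2 2 3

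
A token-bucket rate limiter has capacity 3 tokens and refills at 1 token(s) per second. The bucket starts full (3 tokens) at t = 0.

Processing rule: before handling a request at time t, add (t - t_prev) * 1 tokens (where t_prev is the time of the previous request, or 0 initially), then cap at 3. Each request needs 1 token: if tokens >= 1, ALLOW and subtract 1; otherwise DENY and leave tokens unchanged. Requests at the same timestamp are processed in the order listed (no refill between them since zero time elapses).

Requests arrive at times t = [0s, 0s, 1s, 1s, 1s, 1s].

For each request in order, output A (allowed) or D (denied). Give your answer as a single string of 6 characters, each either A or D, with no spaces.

Answer: AAAADD

Derivation:
Simulating step by step:
  req#1 t=0s: ALLOW
  req#2 t=0s: ALLOW
  req#3 t=1s: ALLOW
  req#4 t=1s: ALLOW
  req#5 t=1s: DENY
  req#6 t=1s: DENY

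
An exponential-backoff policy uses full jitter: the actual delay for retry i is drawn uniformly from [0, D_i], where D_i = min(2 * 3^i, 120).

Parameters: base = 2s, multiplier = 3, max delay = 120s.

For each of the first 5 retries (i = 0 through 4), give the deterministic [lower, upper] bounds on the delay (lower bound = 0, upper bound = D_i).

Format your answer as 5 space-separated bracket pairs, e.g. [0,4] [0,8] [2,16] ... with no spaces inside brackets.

Answer: [0,2] [0,6] [0,18] [0,54] [0,120]

Derivation:
Computing bounds per retry:
  i=0: D_i=min(2*3^0,120)=2, bounds=[0,2]
  i=1: D_i=min(2*3^1,120)=6, bounds=[0,6]
  i=2: D_i=min(2*3^2,120)=18, bounds=[0,18]
  i=3: D_i=min(2*3^3,120)=54, bounds=[0,54]
  i=4: D_i=min(2*3^4,120)=120, bounds=[0,120]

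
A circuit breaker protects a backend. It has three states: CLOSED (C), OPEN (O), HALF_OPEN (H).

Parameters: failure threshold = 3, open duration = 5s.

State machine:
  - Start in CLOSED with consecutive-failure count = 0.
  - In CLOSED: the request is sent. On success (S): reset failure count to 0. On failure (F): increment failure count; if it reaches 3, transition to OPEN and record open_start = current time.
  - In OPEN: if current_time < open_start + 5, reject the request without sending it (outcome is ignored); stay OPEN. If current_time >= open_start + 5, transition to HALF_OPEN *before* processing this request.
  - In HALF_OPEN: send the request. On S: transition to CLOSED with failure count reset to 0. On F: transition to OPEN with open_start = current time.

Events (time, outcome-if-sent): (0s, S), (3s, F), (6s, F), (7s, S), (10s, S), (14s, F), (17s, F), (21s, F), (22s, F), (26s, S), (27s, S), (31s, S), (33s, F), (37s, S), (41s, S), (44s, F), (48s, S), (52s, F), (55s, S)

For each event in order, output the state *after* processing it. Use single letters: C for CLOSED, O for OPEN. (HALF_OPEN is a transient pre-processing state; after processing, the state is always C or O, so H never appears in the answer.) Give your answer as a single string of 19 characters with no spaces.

State after each event:
  event#1 t=0s outcome=S: state=CLOSED
  event#2 t=3s outcome=F: state=CLOSED
  event#3 t=6s outcome=F: state=CLOSED
  event#4 t=7s outcome=S: state=CLOSED
  event#5 t=10s outcome=S: state=CLOSED
  event#6 t=14s outcome=F: state=CLOSED
  event#7 t=17s outcome=F: state=CLOSED
  event#8 t=21s outcome=F: state=OPEN
  event#9 t=22s outcome=F: state=OPEN
  event#10 t=26s outcome=S: state=CLOSED
  event#11 t=27s outcome=S: state=CLOSED
  event#12 t=31s outcome=S: state=CLOSED
  event#13 t=33s outcome=F: state=CLOSED
  event#14 t=37s outcome=S: state=CLOSED
  event#15 t=41s outcome=S: state=CLOSED
  event#16 t=44s outcome=F: state=CLOSED
  event#17 t=48s outcome=S: state=CLOSED
  event#18 t=52s outcome=F: state=CLOSED
  event#19 t=55s outcome=S: state=CLOSED

Answer: CCCCCCCOOCCCCCCCCCC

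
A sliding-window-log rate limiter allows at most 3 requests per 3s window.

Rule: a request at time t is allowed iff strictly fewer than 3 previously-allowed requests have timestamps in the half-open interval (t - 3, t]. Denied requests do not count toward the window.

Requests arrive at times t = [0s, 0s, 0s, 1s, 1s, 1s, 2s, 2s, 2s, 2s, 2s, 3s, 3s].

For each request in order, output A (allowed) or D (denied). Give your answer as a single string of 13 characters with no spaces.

Tracking allowed requests in the window:
  req#1 t=0s: ALLOW
  req#2 t=0s: ALLOW
  req#3 t=0s: ALLOW
  req#4 t=1s: DENY
  req#5 t=1s: DENY
  req#6 t=1s: DENY
  req#7 t=2s: DENY
  req#8 t=2s: DENY
  req#9 t=2s: DENY
  req#10 t=2s: DENY
  req#11 t=2s: DENY
  req#12 t=3s: ALLOW
  req#13 t=3s: ALLOW

Answer: AAADDDDDDDDAA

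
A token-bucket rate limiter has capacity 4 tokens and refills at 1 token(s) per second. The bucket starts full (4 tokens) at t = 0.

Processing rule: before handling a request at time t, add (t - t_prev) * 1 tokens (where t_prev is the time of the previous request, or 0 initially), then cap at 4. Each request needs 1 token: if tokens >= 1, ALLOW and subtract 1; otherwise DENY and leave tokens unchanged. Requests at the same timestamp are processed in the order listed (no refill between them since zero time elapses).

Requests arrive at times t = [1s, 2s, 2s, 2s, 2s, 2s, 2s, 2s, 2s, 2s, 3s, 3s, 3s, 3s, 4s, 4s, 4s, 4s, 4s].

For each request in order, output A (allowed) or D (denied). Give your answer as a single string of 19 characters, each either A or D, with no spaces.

Answer: AAAAADDDDDADDDADDDD

Derivation:
Simulating step by step:
  req#1 t=1s: ALLOW
  req#2 t=2s: ALLOW
  req#3 t=2s: ALLOW
  req#4 t=2s: ALLOW
  req#5 t=2s: ALLOW
  req#6 t=2s: DENY
  req#7 t=2s: DENY
  req#8 t=2s: DENY
  req#9 t=2s: DENY
  req#10 t=2s: DENY
  req#11 t=3s: ALLOW
  req#12 t=3s: DENY
  req#13 t=3s: DENY
  req#14 t=3s: DENY
  req#15 t=4s: ALLOW
  req#16 t=4s: DENY
  req#17 t=4s: DENY
  req#18 t=4s: DENY
  req#19 t=4s: DENY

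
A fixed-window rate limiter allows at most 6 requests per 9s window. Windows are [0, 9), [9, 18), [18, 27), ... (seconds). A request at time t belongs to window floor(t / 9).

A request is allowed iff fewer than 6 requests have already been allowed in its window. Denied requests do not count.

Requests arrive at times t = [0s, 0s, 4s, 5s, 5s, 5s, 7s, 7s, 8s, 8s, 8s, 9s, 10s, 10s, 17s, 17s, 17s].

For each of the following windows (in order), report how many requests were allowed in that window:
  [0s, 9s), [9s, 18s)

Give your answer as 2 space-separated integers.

Answer: 6 6

Derivation:
Processing requests:
  req#1 t=0s (window 0): ALLOW
  req#2 t=0s (window 0): ALLOW
  req#3 t=4s (window 0): ALLOW
  req#4 t=5s (window 0): ALLOW
  req#5 t=5s (window 0): ALLOW
  req#6 t=5s (window 0): ALLOW
  req#7 t=7s (window 0): DENY
  req#8 t=7s (window 0): DENY
  req#9 t=8s (window 0): DENY
  req#10 t=8s (window 0): DENY
  req#11 t=8s (window 0): DENY
  req#12 t=9s (window 1): ALLOW
  req#13 t=10s (window 1): ALLOW
  req#14 t=10s (window 1): ALLOW
  req#15 t=17s (window 1): ALLOW
  req#16 t=17s (window 1): ALLOW
  req#17 t=17s (window 1): ALLOW

Allowed counts by window: 6 6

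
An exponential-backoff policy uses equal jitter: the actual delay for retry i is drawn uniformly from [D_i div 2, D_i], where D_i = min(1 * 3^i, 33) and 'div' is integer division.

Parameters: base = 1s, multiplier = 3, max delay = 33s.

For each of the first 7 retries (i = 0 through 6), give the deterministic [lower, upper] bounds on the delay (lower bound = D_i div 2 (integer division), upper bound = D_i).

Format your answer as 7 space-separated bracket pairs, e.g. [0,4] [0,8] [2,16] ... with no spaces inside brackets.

Computing bounds per retry:
  i=0: D_i=min(1*3^0,33)=1, bounds=[0,1]
  i=1: D_i=min(1*3^1,33)=3, bounds=[1,3]
  i=2: D_i=min(1*3^2,33)=9, bounds=[4,9]
  i=3: D_i=min(1*3^3,33)=27, bounds=[13,27]
  i=4: D_i=min(1*3^4,33)=33, bounds=[16,33]
  i=5: D_i=min(1*3^5,33)=33, bounds=[16,33]
  i=6: D_i=min(1*3^6,33)=33, bounds=[16,33]

Answer: [0,1] [1,3] [4,9] [13,27] [16,33] [16,33] [16,33]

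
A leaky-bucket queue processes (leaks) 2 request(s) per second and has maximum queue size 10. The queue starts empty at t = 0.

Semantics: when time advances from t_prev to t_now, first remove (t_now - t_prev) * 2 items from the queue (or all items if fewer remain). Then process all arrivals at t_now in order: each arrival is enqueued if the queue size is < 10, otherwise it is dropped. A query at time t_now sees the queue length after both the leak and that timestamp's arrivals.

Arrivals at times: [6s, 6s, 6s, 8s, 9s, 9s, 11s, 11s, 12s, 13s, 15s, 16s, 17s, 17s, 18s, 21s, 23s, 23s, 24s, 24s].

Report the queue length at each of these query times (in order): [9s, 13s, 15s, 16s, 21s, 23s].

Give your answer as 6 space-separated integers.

Queue lengths at query times:
  query t=9s: backlog = 2
  query t=13s: backlog = 1
  query t=15s: backlog = 1
  query t=16s: backlog = 1
  query t=21s: backlog = 1
  query t=23s: backlog = 2

Answer: 2 1 1 1 1 2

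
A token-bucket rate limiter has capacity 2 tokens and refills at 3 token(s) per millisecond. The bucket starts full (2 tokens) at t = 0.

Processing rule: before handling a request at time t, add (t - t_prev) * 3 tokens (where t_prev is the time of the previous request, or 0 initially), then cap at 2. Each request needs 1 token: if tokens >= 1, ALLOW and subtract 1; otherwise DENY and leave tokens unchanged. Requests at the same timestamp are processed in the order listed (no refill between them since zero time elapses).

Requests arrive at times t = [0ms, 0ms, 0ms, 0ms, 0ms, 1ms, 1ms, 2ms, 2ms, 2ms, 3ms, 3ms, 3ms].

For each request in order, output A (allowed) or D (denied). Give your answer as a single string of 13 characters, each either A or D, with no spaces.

Simulating step by step:
  req#1 t=0ms: ALLOW
  req#2 t=0ms: ALLOW
  req#3 t=0ms: DENY
  req#4 t=0ms: DENY
  req#5 t=0ms: DENY
  req#6 t=1ms: ALLOW
  req#7 t=1ms: ALLOW
  req#8 t=2ms: ALLOW
  req#9 t=2ms: ALLOW
  req#10 t=2ms: DENY
  req#11 t=3ms: ALLOW
  req#12 t=3ms: ALLOW
  req#13 t=3ms: DENY

Answer: AADDDAAAADAAD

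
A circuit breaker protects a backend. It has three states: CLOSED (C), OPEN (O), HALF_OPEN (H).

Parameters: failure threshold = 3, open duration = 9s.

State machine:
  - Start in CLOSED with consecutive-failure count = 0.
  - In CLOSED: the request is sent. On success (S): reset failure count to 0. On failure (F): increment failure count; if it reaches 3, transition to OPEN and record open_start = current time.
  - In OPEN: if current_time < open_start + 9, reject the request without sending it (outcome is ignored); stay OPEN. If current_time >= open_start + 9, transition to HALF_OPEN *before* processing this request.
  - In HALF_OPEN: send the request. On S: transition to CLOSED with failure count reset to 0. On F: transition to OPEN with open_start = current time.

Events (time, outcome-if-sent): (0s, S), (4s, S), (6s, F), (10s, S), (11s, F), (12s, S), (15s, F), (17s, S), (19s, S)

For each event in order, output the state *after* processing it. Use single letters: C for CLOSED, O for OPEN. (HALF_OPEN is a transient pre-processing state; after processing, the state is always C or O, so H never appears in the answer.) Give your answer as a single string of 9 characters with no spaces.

Answer: CCCCCCCCC

Derivation:
State after each event:
  event#1 t=0s outcome=S: state=CLOSED
  event#2 t=4s outcome=S: state=CLOSED
  event#3 t=6s outcome=F: state=CLOSED
  event#4 t=10s outcome=S: state=CLOSED
  event#5 t=11s outcome=F: state=CLOSED
  event#6 t=12s outcome=S: state=CLOSED
  event#7 t=15s outcome=F: state=CLOSED
  event#8 t=17s outcome=S: state=CLOSED
  event#9 t=19s outcome=S: state=CLOSED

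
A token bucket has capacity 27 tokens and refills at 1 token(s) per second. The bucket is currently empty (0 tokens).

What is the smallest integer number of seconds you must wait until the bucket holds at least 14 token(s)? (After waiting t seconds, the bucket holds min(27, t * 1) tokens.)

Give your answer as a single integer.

Answer: 14

Derivation:
Need t * 1 >= 14, so t >= 14/1.
Smallest integer t = ceil(14/1) = 14.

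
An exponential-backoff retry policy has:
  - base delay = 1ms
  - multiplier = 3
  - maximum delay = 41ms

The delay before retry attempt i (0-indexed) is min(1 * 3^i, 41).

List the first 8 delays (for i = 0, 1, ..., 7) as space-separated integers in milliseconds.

Computing each delay:
  i=0: min(1*3^0, 41) = 1
  i=1: min(1*3^1, 41) = 3
  i=2: min(1*3^2, 41) = 9
  i=3: min(1*3^3, 41) = 27
  i=4: min(1*3^4, 41) = 41
  i=5: min(1*3^5, 41) = 41
  i=6: min(1*3^6, 41) = 41
  i=7: min(1*3^7, 41) = 41

Answer: 1 3 9 27 41 41 41 41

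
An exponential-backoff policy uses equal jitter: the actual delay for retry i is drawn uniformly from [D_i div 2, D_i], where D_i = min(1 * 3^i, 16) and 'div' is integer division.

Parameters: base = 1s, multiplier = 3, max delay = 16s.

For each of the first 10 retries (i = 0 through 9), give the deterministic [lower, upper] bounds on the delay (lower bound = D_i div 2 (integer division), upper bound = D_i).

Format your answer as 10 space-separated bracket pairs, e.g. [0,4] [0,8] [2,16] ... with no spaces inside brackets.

Computing bounds per retry:
  i=0: D_i=min(1*3^0,16)=1, bounds=[0,1]
  i=1: D_i=min(1*3^1,16)=3, bounds=[1,3]
  i=2: D_i=min(1*3^2,16)=9, bounds=[4,9]
  i=3: D_i=min(1*3^3,16)=16, bounds=[8,16]
  i=4: D_i=min(1*3^4,16)=16, bounds=[8,16]
  i=5: D_i=min(1*3^5,16)=16, bounds=[8,16]
  i=6: D_i=min(1*3^6,16)=16, bounds=[8,16]
  i=7: D_i=min(1*3^7,16)=16, bounds=[8,16]
  i=8: D_i=min(1*3^8,16)=16, bounds=[8,16]
  i=9: D_i=min(1*3^9,16)=16, bounds=[8,16]

Answer: [0,1] [1,3] [4,9] [8,16] [8,16] [8,16] [8,16] [8,16] [8,16] [8,16]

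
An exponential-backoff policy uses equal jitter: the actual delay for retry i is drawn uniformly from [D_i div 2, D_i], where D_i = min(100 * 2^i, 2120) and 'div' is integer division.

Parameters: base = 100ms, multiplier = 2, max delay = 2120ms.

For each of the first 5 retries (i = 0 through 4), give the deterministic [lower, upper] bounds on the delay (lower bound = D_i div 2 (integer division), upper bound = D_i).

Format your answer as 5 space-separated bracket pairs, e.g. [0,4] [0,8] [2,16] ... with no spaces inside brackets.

Answer: [50,100] [100,200] [200,400] [400,800] [800,1600]

Derivation:
Computing bounds per retry:
  i=0: D_i=min(100*2^0,2120)=100, bounds=[50,100]
  i=1: D_i=min(100*2^1,2120)=200, bounds=[100,200]
  i=2: D_i=min(100*2^2,2120)=400, bounds=[200,400]
  i=3: D_i=min(100*2^3,2120)=800, bounds=[400,800]
  i=4: D_i=min(100*2^4,2120)=1600, bounds=[800,1600]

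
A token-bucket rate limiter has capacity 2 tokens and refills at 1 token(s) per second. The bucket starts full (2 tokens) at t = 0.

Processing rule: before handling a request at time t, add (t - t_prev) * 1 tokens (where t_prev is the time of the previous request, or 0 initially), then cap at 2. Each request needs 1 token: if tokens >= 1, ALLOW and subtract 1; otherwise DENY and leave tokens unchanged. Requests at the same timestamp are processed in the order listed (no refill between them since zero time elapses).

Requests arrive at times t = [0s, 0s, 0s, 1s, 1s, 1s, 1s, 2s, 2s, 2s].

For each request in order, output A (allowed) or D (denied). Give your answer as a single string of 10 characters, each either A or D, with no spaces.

Answer: AADADDDADD

Derivation:
Simulating step by step:
  req#1 t=0s: ALLOW
  req#2 t=0s: ALLOW
  req#3 t=0s: DENY
  req#4 t=1s: ALLOW
  req#5 t=1s: DENY
  req#6 t=1s: DENY
  req#7 t=1s: DENY
  req#8 t=2s: ALLOW
  req#9 t=2s: DENY
  req#10 t=2s: DENY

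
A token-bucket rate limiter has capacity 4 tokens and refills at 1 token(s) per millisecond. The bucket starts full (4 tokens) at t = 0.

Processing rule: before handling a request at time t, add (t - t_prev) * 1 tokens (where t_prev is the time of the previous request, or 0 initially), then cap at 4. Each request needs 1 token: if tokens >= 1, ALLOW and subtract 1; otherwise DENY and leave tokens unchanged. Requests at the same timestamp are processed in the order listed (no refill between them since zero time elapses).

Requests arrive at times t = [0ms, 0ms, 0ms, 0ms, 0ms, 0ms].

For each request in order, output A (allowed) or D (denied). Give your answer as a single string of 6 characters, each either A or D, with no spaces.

Answer: AAAADD

Derivation:
Simulating step by step:
  req#1 t=0ms: ALLOW
  req#2 t=0ms: ALLOW
  req#3 t=0ms: ALLOW
  req#4 t=0ms: ALLOW
  req#5 t=0ms: DENY
  req#6 t=0ms: DENY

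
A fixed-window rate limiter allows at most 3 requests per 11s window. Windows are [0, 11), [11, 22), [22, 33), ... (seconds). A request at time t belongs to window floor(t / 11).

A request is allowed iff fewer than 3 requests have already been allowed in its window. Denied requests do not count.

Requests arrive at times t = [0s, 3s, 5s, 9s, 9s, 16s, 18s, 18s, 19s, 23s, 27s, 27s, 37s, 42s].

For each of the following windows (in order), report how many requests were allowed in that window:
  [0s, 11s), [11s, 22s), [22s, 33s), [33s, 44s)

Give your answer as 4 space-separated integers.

Answer: 3 3 3 2

Derivation:
Processing requests:
  req#1 t=0s (window 0): ALLOW
  req#2 t=3s (window 0): ALLOW
  req#3 t=5s (window 0): ALLOW
  req#4 t=9s (window 0): DENY
  req#5 t=9s (window 0): DENY
  req#6 t=16s (window 1): ALLOW
  req#7 t=18s (window 1): ALLOW
  req#8 t=18s (window 1): ALLOW
  req#9 t=19s (window 1): DENY
  req#10 t=23s (window 2): ALLOW
  req#11 t=27s (window 2): ALLOW
  req#12 t=27s (window 2): ALLOW
  req#13 t=37s (window 3): ALLOW
  req#14 t=42s (window 3): ALLOW

Allowed counts by window: 3 3 3 2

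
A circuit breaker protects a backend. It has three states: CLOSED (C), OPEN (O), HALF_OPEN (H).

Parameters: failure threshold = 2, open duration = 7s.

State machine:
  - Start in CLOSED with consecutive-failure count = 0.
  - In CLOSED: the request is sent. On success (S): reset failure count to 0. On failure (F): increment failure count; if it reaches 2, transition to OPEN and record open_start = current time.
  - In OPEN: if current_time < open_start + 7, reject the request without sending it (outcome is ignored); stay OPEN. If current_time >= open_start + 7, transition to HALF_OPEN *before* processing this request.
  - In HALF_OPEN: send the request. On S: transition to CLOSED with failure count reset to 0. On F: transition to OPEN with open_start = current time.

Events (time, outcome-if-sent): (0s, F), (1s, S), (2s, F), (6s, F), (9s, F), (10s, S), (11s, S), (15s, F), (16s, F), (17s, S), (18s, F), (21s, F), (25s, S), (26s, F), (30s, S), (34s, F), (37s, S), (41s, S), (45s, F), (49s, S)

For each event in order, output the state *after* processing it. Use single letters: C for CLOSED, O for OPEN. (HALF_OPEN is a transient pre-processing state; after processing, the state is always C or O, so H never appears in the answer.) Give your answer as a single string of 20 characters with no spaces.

Answer: CCCOOOOOOOOOCCCCCCCC

Derivation:
State after each event:
  event#1 t=0s outcome=F: state=CLOSED
  event#2 t=1s outcome=S: state=CLOSED
  event#3 t=2s outcome=F: state=CLOSED
  event#4 t=6s outcome=F: state=OPEN
  event#5 t=9s outcome=F: state=OPEN
  event#6 t=10s outcome=S: state=OPEN
  event#7 t=11s outcome=S: state=OPEN
  event#8 t=15s outcome=F: state=OPEN
  event#9 t=16s outcome=F: state=OPEN
  event#10 t=17s outcome=S: state=OPEN
  event#11 t=18s outcome=F: state=OPEN
  event#12 t=21s outcome=F: state=OPEN
  event#13 t=25s outcome=S: state=CLOSED
  event#14 t=26s outcome=F: state=CLOSED
  event#15 t=30s outcome=S: state=CLOSED
  event#16 t=34s outcome=F: state=CLOSED
  event#17 t=37s outcome=S: state=CLOSED
  event#18 t=41s outcome=S: state=CLOSED
  event#19 t=45s outcome=F: state=CLOSED
  event#20 t=49s outcome=S: state=CLOSED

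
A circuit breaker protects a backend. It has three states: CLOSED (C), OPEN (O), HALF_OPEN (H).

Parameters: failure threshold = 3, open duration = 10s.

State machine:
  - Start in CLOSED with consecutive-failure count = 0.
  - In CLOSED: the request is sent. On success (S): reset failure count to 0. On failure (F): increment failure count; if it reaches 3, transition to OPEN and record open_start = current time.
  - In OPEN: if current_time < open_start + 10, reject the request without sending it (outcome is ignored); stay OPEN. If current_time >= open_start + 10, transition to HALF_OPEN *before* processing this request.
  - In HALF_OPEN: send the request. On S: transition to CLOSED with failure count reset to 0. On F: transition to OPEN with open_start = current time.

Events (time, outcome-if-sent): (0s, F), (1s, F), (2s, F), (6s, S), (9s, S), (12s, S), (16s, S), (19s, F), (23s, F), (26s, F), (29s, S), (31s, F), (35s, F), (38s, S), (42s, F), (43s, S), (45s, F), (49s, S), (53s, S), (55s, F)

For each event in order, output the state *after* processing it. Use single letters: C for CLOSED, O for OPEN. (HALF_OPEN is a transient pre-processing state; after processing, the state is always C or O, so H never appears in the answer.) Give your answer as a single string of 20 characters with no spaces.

State after each event:
  event#1 t=0s outcome=F: state=CLOSED
  event#2 t=1s outcome=F: state=CLOSED
  event#3 t=2s outcome=F: state=OPEN
  event#4 t=6s outcome=S: state=OPEN
  event#5 t=9s outcome=S: state=OPEN
  event#6 t=12s outcome=S: state=CLOSED
  event#7 t=16s outcome=S: state=CLOSED
  event#8 t=19s outcome=F: state=CLOSED
  event#9 t=23s outcome=F: state=CLOSED
  event#10 t=26s outcome=F: state=OPEN
  event#11 t=29s outcome=S: state=OPEN
  event#12 t=31s outcome=F: state=OPEN
  event#13 t=35s outcome=F: state=OPEN
  event#14 t=38s outcome=S: state=CLOSED
  event#15 t=42s outcome=F: state=CLOSED
  event#16 t=43s outcome=S: state=CLOSED
  event#17 t=45s outcome=F: state=CLOSED
  event#18 t=49s outcome=S: state=CLOSED
  event#19 t=53s outcome=S: state=CLOSED
  event#20 t=55s outcome=F: state=CLOSED

Answer: CCOOOCCCCOOOOCCCCCCC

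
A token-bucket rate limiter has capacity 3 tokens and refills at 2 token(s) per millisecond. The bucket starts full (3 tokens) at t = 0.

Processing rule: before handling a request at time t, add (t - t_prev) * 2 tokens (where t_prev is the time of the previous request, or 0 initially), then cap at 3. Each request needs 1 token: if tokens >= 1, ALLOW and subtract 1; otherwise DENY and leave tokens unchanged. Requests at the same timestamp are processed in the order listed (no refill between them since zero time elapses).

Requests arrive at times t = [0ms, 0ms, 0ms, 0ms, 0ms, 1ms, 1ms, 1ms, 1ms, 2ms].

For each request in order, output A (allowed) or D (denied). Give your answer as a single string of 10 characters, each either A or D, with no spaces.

Answer: AAADDAADDA

Derivation:
Simulating step by step:
  req#1 t=0ms: ALLOW
  req#2 t=0ms: ALLOW
  req#3 t=0ms: ALLOW
  req#4 t=0ms: DENY
  req#5 t=0ms: DENY
  req#6 t=1ms: ALLOW
  req#7 t=1ms: ALLOW
  req#8 t=1ms: DENY
  req#9 t=1ms: DENY
  req#10 t=2ms: ALLOW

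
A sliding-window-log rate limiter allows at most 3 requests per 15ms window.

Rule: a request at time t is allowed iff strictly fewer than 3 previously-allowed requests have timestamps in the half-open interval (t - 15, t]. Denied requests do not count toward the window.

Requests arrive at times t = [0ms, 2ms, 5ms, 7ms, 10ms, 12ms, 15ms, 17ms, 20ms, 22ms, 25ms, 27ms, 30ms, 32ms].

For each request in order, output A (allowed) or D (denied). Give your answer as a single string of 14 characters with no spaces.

Tracking allowed requests in the window:
  req#1 t=0ms: ALLOW
  req#2 t=2ms: ALLOW
  req#3 t=5ms: ALLOW
  req#4 t=7ms: DENY
  req#5 t=10ms: DENY
  req#6 t=12ms: DENY
  req#7 t=15ms: ALLOW
  req#8 t=17ms: ALLOW
  req#9 t=20ms: ALLOW
  req#10 t=22ms: DENY
  req#11 t=25ms: DENY
  req#12 t=27ms: DENY
  req#13 t=30ms: ALLOW
  req#14 t=32ms: ALLOW

Answer: AAADDDAAADDDAA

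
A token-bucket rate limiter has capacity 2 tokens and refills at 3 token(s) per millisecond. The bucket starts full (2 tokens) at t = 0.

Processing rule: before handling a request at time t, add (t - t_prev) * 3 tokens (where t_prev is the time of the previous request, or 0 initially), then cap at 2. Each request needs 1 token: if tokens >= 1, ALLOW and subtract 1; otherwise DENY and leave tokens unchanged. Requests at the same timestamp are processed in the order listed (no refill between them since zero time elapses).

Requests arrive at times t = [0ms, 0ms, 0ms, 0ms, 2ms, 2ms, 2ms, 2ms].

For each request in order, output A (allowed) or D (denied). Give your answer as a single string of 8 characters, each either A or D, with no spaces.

Answer: AADDAADD

Derivation:
Simulating step by step:
  req#1 t=0ms: ALLOW
  req#2 t=0ms: ALLOW
  req#3 t=0ms: DENY
  req#4 t=0ms: DENY
  req#5 t=2ms: ALLOW
  req#6 t=2ms: ALLOW
  req#7 t=2ms: DENY
  req#8 t=2ms: DENY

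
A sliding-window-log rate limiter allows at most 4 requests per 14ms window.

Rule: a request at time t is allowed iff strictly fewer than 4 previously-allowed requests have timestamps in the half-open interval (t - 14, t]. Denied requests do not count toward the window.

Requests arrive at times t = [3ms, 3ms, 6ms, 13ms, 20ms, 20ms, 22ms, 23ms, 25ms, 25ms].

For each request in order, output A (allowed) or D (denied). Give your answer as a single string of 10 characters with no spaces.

Tracking allowed requests in the window:
  req#1 t=3ms: ALLOW
  req#2 t=3ms: ALLOW
  req#3 t=6ms: ALLOW
  req#4 t=13ms: ALLOW
  req#5 t=20ms: ALLOW
  req#6 t=20ms: ALLOW
  req#7 t=22ms: ALLOW
  req#8 t=23ms: DENY
  req#9 t=25ms: DENY
  req#10 t=25ms: DENY

Answer: AAAAAAADDD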